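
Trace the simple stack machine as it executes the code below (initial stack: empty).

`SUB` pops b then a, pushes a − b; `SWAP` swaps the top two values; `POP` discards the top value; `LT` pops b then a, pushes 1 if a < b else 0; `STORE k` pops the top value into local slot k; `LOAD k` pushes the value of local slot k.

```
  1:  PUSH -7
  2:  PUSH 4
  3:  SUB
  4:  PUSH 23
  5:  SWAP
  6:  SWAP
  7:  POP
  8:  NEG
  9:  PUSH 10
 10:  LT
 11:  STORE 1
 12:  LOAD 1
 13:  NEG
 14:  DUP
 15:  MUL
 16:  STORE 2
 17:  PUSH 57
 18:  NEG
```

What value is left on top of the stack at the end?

PUSH -7  -7
PUSH 4   -7 4
SUB      -11
PUSH 23  -11 23
SWAP     23 -11
SWAP     -11 23
POP      -11
NEG      11
PUSH 10  11 10
LT       0
STORE 1  (empty)
LOAD 1   0
NEG      0
DUP      0 0
MUL      0
STORE 2  (empty)
PUSH 57  57
NEG      -57

-57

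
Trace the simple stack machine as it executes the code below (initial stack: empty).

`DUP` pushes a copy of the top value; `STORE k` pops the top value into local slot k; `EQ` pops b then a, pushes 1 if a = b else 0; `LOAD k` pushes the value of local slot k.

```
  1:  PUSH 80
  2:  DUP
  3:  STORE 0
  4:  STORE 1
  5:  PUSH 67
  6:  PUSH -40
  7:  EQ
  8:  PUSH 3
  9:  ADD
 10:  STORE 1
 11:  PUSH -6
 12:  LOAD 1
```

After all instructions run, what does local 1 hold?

3

PUSH 80  -> 80
DUP      -> 80 80
STORE 0  -> 80
STORE 1  -> (empty)
PUSH 67  -> 67
PUSH -40 -> 67 -40
EQ       -> 0
PUSH 3   -> 0 3
ADD      -> 3
STORE 1  -> (empty)
PUSH -6  -> -6
LOAD 1   -> -6 3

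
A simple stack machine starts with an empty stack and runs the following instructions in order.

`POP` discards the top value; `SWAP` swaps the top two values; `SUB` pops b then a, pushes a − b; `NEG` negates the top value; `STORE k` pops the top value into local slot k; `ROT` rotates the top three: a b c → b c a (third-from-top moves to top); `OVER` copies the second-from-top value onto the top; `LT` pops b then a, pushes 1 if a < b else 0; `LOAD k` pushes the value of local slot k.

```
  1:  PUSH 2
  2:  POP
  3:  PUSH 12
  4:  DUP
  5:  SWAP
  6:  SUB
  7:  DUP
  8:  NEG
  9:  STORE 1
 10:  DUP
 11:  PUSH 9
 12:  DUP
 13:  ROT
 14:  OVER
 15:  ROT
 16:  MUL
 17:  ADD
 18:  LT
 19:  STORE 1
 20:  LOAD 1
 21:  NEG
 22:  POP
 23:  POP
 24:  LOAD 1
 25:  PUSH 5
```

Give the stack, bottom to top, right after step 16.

[0, 9, 0, 81]

PUSH 2  -> 2
POP     -> (empty)
PUSH 12 -> 12
DUP     -> 12 12
SWAP    -> 12 12
SUB     -> 0
DUP     -> 0 0
NEG     -> 0 0
STORE 1 -> 0
DUP     -> 0 0
PUSH 9  -> 0 0 9
DUP     -> 0 0 9 9
ROT     -> 0 9 9 0
OVER    -> 0 9 9 0 9
ROT     -> 0 9 0 9 9
MUL     -> 0 9 0 81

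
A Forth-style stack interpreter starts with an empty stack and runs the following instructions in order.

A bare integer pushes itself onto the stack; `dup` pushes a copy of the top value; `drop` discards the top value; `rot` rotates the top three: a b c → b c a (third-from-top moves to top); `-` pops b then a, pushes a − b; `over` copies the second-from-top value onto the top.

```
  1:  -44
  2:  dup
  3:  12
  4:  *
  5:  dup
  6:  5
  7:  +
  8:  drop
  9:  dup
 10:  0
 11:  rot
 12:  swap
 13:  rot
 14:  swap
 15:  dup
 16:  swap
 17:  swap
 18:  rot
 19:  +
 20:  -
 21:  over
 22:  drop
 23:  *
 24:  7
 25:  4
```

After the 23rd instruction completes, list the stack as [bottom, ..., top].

[-44, -278784]

-44   [-44]
dup   [-44, -44]
12    [-44, -44, 12]
*     [-44, -528]
dup   [-44, -528, -528]
5     [-44, -528, -528, 5]
+     [-44, -528, -523]
drop  [-44, -528]
dup   [-44, -528, -528]
0     [-44, -528, -528, 0]
rot   [-44, -528, 0, -528]
swap  [-44, -528, -528, 0]
rot   [-44, -528, 0, -528]
swap  [-44, -528, -528, 0]
dup   [-44, -528, -528, 0, 0]
swap  [-44, -528, -528, 0, 0]
swap  [-44, -528, -528, 0, 0]
rot   [-44, -528, 0, 0, -528]
+     [-44, -528, 0, -528]
-     [-44, -528, 528]
over  [-44, -528, 528, -528]
drop  [-44, -528, 528]
*     [-44, -278784]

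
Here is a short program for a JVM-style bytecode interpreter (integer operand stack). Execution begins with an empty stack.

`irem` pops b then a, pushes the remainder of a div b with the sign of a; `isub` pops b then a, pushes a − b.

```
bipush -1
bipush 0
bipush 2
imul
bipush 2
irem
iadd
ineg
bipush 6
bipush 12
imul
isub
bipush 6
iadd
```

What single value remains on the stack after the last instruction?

bipush -1  -1
bipush 0   -1 0
bipush 2   -1 0 2
imul       -1 0
bipush 2   -1 0 2
irem       -1 0
iadd       -1
ineg       1
bipush 6   1 6
bipush 12  1 6 12
imul       1 72
isub       -71
bipush 6   -71 6
iadd       -65

-65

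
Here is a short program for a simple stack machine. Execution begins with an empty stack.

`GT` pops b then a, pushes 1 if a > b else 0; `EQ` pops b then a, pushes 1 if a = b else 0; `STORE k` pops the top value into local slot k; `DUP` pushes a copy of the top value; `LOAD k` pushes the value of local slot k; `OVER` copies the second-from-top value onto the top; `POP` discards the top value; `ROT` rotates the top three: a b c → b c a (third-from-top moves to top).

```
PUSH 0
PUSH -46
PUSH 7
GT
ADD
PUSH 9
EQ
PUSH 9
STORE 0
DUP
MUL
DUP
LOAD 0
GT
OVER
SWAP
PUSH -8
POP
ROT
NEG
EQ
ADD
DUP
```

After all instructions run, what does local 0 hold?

PUSH 0   : [0]
PUSH -46 : [0, -46]
PUSH 7   : [0, -46, 7]
GT       : [0, 0]
ADD      : [0]
PUSH 9   : [0, 9]
EQ       : [0]
PUSH 9   : [0, 9]
STORE 0  : [0]
DUP      : [0, 0]
MUL      : [0]
DUP      : [0, 0]
LOAD 0   : [0, 0, 9]
GT       : [0, 0]
OVER     : [0, 0, 0]
SWAP     : [0, 0, 0]
PUSH -8  : [0, 0, 0, -8]
POP      : [0, 0, 0]
ROT      : [0, 0, 0]
NEG      : [0, 0, 0]
EQ       : [0, 1]
ADD      : [1]
DUP      : [1, 1]

9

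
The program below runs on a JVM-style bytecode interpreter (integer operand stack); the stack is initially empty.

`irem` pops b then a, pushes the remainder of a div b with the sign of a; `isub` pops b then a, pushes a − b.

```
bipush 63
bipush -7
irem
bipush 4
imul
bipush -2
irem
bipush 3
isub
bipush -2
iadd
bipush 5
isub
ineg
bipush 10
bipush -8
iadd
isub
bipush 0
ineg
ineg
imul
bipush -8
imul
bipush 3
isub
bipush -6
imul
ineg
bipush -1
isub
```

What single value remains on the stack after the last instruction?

bipush 63 -> 63
bipush -7 -> 63 -7
irem      -> 0
bipush 4  -> 0 4
imul      -> 0
bipush -2 -> 0 -2
irem      -> 0
bipush 3  -> 0 3
isub      -> -3
bipush -2 -> -3 -2
iadd      -> -5
bipush 5  -> -5 5
isub      -> -10
ineg      -> 10
bipush 10 -> 10 10
bipush -8 -> 10 10 -8
iadd      -> 10 2
isub      -> 8
bipush 0  -> 8 0
ineg      -> 8 0
ineg      -> 8 0
imul      -> 0
bipush -8 -> 0 -8
imul      -> 0
bipush 3  -> 0 3
isub      -> -3
bipush -6 -> -3 -6
imul      -> 18
ineg      -> -18
bipush -1 -> -18 -1
isub      -> -17

-17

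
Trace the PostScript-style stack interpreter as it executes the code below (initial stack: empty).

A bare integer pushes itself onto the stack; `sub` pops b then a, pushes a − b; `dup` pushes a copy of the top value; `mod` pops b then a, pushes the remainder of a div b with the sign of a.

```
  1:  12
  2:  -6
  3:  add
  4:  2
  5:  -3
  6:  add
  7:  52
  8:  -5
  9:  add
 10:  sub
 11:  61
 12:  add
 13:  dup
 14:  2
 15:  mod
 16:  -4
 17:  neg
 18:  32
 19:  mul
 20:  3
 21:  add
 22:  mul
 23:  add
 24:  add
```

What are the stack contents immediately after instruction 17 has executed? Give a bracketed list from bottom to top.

12   [12]
-6   [12, -6]
add  [6]
2    [6, 2]
-3   [6, 2, -3]
add  [6, -1]
52   [6, -1, 52]
-5   [6, -1, 52, -5]
add  [6, -1, 47]
sub  [6, -48]
61   [6, -48, 61]
add  [6, 13]
dup  [6, 13, 13]
2    [6, 13, 13, 2]
mod  [6, 13, 1]
-4   [6, 13, 1, -4]
neg  [6, 13, 1, 4]

[6, 13, 1, 4]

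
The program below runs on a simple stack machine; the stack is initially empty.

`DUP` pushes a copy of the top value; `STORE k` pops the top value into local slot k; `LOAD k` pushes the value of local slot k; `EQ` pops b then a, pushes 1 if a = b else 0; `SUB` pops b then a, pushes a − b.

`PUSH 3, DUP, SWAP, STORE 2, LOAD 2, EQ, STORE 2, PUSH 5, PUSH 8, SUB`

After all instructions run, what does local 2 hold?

1

PUSH 3  : 3
DUP     : 3 3
SWAP    : 3 3
STORE 2 : 3
LOAD 2  : 3 3
EQ      : 1
STORE 2 : (empty)
PUSH 5  : 5
PUSH 8  : 5 8
SUB     : -3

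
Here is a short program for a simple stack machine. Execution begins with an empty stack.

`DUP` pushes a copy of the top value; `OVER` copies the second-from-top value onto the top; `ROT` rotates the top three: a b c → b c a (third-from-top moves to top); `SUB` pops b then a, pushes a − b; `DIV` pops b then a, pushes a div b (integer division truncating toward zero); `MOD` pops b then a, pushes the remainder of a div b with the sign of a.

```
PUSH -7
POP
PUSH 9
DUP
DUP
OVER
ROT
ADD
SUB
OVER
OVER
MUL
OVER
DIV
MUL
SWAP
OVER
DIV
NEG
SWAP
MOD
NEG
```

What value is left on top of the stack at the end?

PUSH -7 -> [-7]
POP     -> []
PUSH 9  -> [9]
DUP     -> [9, 9]
DUP     -> [9, 9, 9]
OVER    -> [9, 9, 9, 9]
ROT     -> [9, 9, 9, 9]
ADD     -> [9, 9, 18]
SUB     -> [9, -9]
OVER    -> [9, -9, 9]
OVER    -> [9, -9, 9, -9]
MUL     -> [9, -9, -81]
OVER    -> [9, -9, -81, -9]
DIV     -> [9, -9, 9]
MUL     -> [9, -81]
SWAP    -> [-81, 9]
OVER    -> [-81, 9, -81]
DIV     -> [-81, 0]
NEG     -> [-81, 0]
SWAP    -> [0, -81]
MOD     -> [0]
NEG     -> [0]

0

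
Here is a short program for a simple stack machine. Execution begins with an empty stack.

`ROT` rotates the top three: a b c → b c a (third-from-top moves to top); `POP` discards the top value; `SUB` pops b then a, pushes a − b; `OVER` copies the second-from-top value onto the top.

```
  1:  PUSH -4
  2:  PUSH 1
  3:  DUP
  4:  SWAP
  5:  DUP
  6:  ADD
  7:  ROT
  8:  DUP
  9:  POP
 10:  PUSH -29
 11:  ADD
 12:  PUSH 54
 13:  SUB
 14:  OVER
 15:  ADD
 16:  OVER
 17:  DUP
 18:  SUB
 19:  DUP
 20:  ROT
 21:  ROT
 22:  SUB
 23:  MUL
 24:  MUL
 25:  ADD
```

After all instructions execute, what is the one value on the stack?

1

PUSH -4  -> -4
PUSH 1   -> -4 1
DUP      -> -4 1 1
SWAP     -> -4 1 1
DUP      -> -4 1 1 1
ADD      -> -4 1 2
ROT      -> 1 2 -4
DUP      -> 1 2 -4 -4
POP      -> 1 2 -4
PUSH -29 -> 1 2 -4 -29
ADD      -> 1 2 -33
PUSH 54  -> 1 2 -33 54
SUB      -> 1 2 -87
OVER     -> 1 2 -87 2
ADD      -> 1 2 -85
OVER     -> 1 2 -85 2
DUP      -> 1 2 -85 2 2
SUB      -> 1 2 -85 0
DUP      -> 1 2 -85 0 0
ROT      -> 1 2 0 0 -85
ROT      -> 1 2 0 -85 0
SUB      -> 1 2 0 -85
MUL      -> 1 2 0
MUL      -> 1 0
ADD      -> 1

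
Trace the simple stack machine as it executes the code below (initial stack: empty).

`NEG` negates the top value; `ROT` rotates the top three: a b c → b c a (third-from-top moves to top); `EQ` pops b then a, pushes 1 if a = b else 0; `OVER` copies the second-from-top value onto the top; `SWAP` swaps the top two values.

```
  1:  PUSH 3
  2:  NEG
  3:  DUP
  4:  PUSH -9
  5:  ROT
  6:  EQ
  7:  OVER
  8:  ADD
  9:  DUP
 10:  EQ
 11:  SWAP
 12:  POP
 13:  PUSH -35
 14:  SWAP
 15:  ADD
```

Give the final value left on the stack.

-34

PUSH 3    3
NEG       -3
DUP       -3 -3
PUSH -9   -3 -3 -9
ROT       -3 -9 -3
EQ        -3 0
OVER      -3 0 -3
ADD       -3 -3
DUP       -3 -3 -3
EQ        -3 1
SWAP      1 -3
POP       1
PUSH -35  1 -35
SWAP      -35 1
ADD       -34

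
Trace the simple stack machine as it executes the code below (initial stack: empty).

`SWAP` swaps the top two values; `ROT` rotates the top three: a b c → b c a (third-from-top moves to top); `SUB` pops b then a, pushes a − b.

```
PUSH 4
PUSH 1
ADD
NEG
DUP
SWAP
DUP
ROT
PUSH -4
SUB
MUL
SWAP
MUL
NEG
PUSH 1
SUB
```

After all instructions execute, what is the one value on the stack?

PUSH 4  : [4]
PUSH 1  : [4, 1]
ADD     : [5]
NEG     : [-5]
DUP     : [-5, -5]
SWAP    : [-5, -5]
DUP     : [-5, -5, -5]
ROT     : [-5, -5, -5]
PUSH -4 : [-5, -5, -5, -4]
SUB     : [-5, -5, -1]
MUL     : [-5, 5]
SWAP    : [5, -5]
MUL     : [-25]
NEG     : [25]
PUSH 1  : [25, 1]
SUB     : [24]

24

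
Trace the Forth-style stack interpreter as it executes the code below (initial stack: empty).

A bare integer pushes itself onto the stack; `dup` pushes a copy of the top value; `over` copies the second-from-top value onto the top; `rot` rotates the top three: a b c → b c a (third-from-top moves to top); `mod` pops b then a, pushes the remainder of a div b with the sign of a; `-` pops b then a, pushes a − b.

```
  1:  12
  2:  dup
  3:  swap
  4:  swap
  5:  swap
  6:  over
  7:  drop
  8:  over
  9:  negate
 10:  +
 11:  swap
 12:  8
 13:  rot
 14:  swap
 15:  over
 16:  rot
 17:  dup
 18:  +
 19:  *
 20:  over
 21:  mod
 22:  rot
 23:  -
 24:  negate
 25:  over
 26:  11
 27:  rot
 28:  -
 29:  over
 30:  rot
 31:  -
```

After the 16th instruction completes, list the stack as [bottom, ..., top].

12      12
dup     12 12
swap    12 12
swap    12 12
swap    12 12
over    12 12 12
drop    12 12
over    12 12 12
negate  12 12 -12
+       12 0
swap    0 12
8       0 12 8
rot     12 8 0
swap    12 0 8
over    12 0 8 0
rot     12 8 0 0

[12, 8, 0, 0]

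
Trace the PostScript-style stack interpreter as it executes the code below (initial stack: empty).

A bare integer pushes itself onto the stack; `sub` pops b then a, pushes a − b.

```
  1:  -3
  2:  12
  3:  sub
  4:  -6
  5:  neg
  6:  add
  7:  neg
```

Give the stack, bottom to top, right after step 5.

[-15, 6]

-3  : [-3]
12  : [-3, 12]
sub : [-15]
-6  : [-15, -6]
neg : [-15, 6]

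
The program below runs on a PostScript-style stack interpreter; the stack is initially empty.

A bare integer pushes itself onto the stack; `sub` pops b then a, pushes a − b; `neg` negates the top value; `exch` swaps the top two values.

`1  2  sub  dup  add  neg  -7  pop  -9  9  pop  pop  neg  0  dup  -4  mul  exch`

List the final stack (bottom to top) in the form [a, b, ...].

[-2, 0, 0]

1    : 1
2    : 1 2
sub  : -1
dup  : -1 -1
add  : -2
neg  : 2
-7   : 2 -7
pop  : 2
-9   : 2 -9
9    : 2 -9 9
pop  : 2 -9
pop  : 2
neg  : -2
0    : -2 0
dup  : -2 0 0
-4   : -2 0 0 -4
mul  : -2 0 0
exch : -2 0 0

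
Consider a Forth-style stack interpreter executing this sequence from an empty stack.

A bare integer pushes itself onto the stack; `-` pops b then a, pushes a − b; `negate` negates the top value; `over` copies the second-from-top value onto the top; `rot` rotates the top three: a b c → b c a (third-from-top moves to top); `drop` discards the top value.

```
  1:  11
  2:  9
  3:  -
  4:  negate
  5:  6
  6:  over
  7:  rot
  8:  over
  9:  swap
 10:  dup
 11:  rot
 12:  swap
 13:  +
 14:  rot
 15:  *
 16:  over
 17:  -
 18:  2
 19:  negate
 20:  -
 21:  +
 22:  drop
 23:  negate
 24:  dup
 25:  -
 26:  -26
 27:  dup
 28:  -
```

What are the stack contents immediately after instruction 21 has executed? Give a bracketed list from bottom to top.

[6, 10]

11     : [11]
9      : [11, 9]
-      : [2]
negate : [-2]
6      : [-2, 6]
over   : [-2, 6, -2]
rot    : [6, -2, -2]
over   : [6, -2, -2, -2]
swap   : [6, -2, -2, -2]
dup    : [6, -2, -2, -2, -2]
rot    : [6, -2, -2, -2, -2]
swap   : [6, -2, -2, -2, -2]
+      : [6, -2, -2, -4]
rot    : [6, -2, -4, -2]
*      : [6, -2, 8]
over   : [6, -2, 8, -2]
-      : [6, -2, 10]
2      : [6, -2, 10, 2]
negate : [6, -2, 10, -2]
-      : [6, -2, 12]
+      : [6, 10]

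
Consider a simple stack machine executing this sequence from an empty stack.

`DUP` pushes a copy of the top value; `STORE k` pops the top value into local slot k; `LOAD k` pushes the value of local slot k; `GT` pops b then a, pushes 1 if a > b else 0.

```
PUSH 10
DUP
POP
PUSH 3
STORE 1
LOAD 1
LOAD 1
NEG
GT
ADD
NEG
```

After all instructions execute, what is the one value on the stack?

-11

PUSH 10 -> [10]
DUP     -> [10, 10]
POP     -> [10]
PUSH 3  -> [10, 3]
STORE 1 -> [10]
LOAD 1  -> [10, 3]
LOAD 1  -> [10, 3, 3]
NEG     -> [10, 3, -3]
GT      -> [10, 1]
ADD     -> [11]
NEG     -> [-11]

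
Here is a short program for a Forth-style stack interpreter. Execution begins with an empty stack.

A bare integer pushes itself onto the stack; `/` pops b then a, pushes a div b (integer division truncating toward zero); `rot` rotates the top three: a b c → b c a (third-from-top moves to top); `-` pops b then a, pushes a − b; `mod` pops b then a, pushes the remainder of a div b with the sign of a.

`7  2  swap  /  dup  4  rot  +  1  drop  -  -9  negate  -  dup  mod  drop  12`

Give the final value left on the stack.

12

7      -> [7]
2      -> [7, 2]
swap   -> [2, 7]
/      -> [0]
dup    -> [0, 0]
4      -> [0, 0, 4]
rot    -> [0, 4, 0]
+      -> [0, 4]
1      -> [0, 4, 1]
drop   -> [0, 4]
-      -> [-4]
-9     -> [-4, -9]
negate -> [-4, 9]
-      -> [-13]
dup    -> [-13, -13]
mod    -> [0]
drop   -> []
12     -> [12]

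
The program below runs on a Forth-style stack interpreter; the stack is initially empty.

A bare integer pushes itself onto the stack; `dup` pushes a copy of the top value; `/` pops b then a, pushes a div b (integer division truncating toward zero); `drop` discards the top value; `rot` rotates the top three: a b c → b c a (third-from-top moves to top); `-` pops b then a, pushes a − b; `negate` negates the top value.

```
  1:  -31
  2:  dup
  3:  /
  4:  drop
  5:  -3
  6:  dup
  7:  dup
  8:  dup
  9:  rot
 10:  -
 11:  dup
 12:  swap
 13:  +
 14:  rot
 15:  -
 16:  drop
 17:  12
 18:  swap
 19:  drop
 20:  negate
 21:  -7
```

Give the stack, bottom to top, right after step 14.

[-3, 0, -3]

-31  → -31
dup  → -31 -31
/    → 1
drop → (empty)
-3   → -3
dup  → -3 -3
dup  → -3 -3 -3
dup  → -3 -3 -3 -3
rot  → -3 -3 -3 -3
-    → -3 -3 0
dup  → -3 -3 0 0
swap → -3 -3 0 0
+    → -3 -3 0
rot  → -3 0 -3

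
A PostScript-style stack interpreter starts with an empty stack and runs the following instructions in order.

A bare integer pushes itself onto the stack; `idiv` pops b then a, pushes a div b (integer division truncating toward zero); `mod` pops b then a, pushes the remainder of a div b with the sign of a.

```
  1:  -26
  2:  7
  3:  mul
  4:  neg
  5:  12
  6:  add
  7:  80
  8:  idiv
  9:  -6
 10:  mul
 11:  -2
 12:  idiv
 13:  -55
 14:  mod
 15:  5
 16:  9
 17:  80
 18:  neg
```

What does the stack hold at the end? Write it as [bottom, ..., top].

[6, 5, 9, -80]

-26  → [-26]
7    → [-26, 7]
mul  → [-182]
neg  → [182]
12   → [182, 12]
add  → [194]
80   → [194, 80]
idiv → [2]
-6   → [2, -6]
mul  → [-12]
-2   → [-12, -2]
idiv → [6]
-55  → [6, -55]
mod  → [6]
5    → [6, 5]
9    → [6, 5, 9]
80   → [6, 5, 9, 80]
neg  → [6, 5, 9, -80]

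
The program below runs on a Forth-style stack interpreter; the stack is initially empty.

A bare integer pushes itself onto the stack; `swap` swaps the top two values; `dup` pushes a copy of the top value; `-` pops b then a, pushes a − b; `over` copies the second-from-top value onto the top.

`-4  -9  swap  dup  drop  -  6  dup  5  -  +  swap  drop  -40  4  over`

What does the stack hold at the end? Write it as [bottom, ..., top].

-4    [-4]
-9    [-4, -9]
swap  [-9, -4]
dup   [-9, -4, -4]
drop  [-9, -4]
-     [-5]
6     [-5, 6]
dup   [-5, 6, 6]
5     [-5, 6, 6, 5]
-     [-5, 6, 1]
+     [-5, 7]
swap  [7, -5]
drop  [7]
-40   [7, -40]
4     [7, -40, 4]
over  [7, -40, 4, -40]

[7, -40, 4, -40]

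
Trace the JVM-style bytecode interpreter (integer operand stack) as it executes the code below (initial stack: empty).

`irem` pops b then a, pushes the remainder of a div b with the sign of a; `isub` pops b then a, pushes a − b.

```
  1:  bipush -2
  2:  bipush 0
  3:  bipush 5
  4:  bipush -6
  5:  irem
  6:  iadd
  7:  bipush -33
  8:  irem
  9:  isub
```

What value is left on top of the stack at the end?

bipush -2   -2
bipush 0    -2 0
bipush 5    -2 0 5
bipush -6   -2 0 5 -6
irem        -2 0 5
iadd        -2 5
bipush -33  -2 5 -33
irem        -2 5
isub        -7

-7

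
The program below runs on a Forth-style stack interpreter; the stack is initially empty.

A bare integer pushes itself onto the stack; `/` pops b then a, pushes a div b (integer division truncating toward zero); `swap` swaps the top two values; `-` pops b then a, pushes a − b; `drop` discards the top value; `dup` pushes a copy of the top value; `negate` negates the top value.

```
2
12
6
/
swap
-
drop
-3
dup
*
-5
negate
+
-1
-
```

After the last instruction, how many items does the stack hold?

1

2       [2]
12      [2, 12]
6       [2, 12, 6]
/       [2, 2]
swap    [2, 2]
-       [0]
drop    []
-3      [-3]
dup     [-3, -3]
*       [9]
-5      [9, -5]
negate  [9, 5]
+       [14]
-1      [14, -1]
-       [15]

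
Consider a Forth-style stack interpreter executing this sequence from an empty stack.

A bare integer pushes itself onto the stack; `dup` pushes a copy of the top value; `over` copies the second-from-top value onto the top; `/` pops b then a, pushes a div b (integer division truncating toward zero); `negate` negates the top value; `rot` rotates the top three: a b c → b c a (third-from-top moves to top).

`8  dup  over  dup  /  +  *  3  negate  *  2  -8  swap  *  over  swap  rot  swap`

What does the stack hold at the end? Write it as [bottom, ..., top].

8       8
dup     8 8
over    8 8 8
dup     8 8 8 8
/       8 8 1
+       8 9
*       72
3       72 3
negate  72 -3
*       -216
2       -216 2
-8      -216 2 -8
swap    -216 -8 2
*       -216 -16
over    -216 -16 -216
swap    -216 -216 -16
rot     -216 -16 -216
swap    -216 -216 -16

[-216, -216, -16]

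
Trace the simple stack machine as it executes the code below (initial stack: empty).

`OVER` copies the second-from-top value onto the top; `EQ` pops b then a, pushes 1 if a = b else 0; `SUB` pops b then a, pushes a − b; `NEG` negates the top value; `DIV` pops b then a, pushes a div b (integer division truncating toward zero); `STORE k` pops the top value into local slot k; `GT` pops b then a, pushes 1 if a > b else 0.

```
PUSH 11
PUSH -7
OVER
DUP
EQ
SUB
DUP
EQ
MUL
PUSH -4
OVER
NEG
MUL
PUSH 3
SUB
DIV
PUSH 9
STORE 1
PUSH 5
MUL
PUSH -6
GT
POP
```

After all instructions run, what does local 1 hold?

9

PUSH 11  [11]
PUSH -7  [11, -7]
OVER     [11, -7, 11]
DUP      [11, -7, 11, 11]
EQ       [11, -7, 1]
SUB      [11, -8]
DUP      [11, -8, -8]
EQ       [11, 1]
MUL      [11]
PUSH -4  [11, -4]
OVER     [11, -4, 11]
NEG      [11, -4, -11]
MUL      [11, 44]
PUSH 3   [11, 44, 3]
SUB      [11, 41]
DIV      [0]
PUSH 9   [0, 9]
STORE 1  [0]
PUSH 5   [0, 5]
MUL      [0]
PUSH -6  [0, -6]
GT       [1]
POP      []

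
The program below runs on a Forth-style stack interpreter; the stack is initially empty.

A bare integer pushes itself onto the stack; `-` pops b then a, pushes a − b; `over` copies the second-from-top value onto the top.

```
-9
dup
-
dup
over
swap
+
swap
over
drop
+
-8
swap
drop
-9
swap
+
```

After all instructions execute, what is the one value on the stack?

-9   : -9
dup  : -9 -9
-    : 0
dup  : 0 0
over : 0 0 0
swap : 0 0 0
+    : 0 0
swap : 0 0
over : 0 0 0
drop : 0 0
+    : 0
-8   : 0 -8
swap : -8 0
drop : -8
-9   : -8 -9
swap : -9 -8
+    : -17

-17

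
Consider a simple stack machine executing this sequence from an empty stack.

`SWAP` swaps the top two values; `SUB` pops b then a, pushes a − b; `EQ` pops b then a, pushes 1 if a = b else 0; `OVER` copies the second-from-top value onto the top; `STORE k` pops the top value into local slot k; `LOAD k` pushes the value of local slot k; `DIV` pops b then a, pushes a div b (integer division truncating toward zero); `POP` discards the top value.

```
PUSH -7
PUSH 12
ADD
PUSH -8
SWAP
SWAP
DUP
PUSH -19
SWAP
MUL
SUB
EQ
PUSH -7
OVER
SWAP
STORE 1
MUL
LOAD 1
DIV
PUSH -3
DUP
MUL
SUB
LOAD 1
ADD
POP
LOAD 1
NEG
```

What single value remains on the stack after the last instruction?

7

PUSH -7  -> [-7]
PUSH 12  -> [-7, 12]
ADD      -> [5]
PUSH -8  -> [5, -8]
SWAP     -> [-8, 5]
SWAP     -> [5, -8]
DUP      -> [5, -8, -8]
PUSH -19 -> [5, -8, -8, -19]
SWAP     -> [5, -8, -19, -8]
MUL      -> [5, -8, 152]
SUB      -> [5, -160]
EQ       -> [0]
PUSH -7  -> [0, -7]
OVER     -> [0, -7, 0]
SWAP     -> [0, 0, -7]
STORE 1  -> [0, 0]
MUL      -> [0]
LOAD 1   -> [0, -7]
DIV      -> [0]
PUSH -3  -> [0, -3]
DUP      -> [0, -3, -3]
MUL      -> [0, 9]
SUB      -> [-9]
LOAD 1   -> [-9, -7]
ADD      -> [-16]
POP      -> []
LOAD 1   -> [-7]
NEG      -> [7]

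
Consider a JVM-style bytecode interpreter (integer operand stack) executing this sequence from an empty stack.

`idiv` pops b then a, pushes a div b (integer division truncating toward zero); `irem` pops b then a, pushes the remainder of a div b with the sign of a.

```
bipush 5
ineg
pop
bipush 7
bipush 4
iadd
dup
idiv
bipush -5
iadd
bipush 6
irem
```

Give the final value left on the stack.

bipush 5  → 5
ineg      → -5
pop       → (empty)
bipush 7  → 7
bipush 4  → 7 4
iadd      → 11
dup       → 11 11
idiv      → 1
bipush -5 → 1 -5
iadd      → -4
bipush 6  → -4 6
irem      → -4

-4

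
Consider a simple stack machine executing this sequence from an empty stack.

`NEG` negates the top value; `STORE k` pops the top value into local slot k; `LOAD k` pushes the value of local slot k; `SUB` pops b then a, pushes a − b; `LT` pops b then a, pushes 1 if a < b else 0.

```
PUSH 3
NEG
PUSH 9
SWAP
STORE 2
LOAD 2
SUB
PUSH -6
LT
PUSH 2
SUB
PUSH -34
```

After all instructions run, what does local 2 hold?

PUSH 3   -> 3
NEG      -> -3
PUSH 9   -> -3 9
SWAP     -> 9 -3
STORE 2  -> 9
LOAD 2   -> 9 -3
SUB      -> 12
PUSH -6  -> 12 -6
LT       -> 0
PUSH 2   -> 0 2
SUB      -> -2
PUSH -34 -> -2 -34

-3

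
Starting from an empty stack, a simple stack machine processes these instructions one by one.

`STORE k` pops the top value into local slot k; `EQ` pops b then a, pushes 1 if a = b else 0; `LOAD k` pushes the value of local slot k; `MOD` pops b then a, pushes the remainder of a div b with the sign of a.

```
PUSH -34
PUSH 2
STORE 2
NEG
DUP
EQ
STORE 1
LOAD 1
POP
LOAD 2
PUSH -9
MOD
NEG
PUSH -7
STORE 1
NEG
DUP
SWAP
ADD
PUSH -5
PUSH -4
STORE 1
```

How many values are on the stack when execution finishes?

2

PUSH -34  [-34]
PUSH 2    [-34, 2]
STORE 2   [-34]
NEG       [34]
DUP       [34, 34]
EQ        [1]
STORE 1   []
LOAD 1    [1]
POP       []
LOAD 2    [2]
PUSH -9   [2, -9]
MOD       [2]
NEG       [-2]
PUSH -7   [-2, -7]
STORE 1   [-2]
NEG       [2]
DUP       [2, 2]
SWAP      [2, 2]
ADD       [4]
PUSH -5   [4, -5]
PUSH -4   [4, -5, -4]
STORE 1   [4, -5]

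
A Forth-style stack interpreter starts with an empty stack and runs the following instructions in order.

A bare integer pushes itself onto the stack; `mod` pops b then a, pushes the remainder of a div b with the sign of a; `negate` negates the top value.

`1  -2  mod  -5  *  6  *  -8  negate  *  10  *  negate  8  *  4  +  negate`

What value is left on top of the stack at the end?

-19204

1      → [1]
-2     → [1, -2]
mod    → [1]
-5     → [1, -5]
*      → [-5]
6      → [-5, 6]
*      → [-30]
-8     → [-30, -8]
negate → [-30, 8]
*      → [-240]
10     → [-240, 10]
*      → [-2400]
negate → [2400]
8      → [2400, 8]
*      → [19200]
4      → [19200, 4]
+      → [19204]
negate → [-19204]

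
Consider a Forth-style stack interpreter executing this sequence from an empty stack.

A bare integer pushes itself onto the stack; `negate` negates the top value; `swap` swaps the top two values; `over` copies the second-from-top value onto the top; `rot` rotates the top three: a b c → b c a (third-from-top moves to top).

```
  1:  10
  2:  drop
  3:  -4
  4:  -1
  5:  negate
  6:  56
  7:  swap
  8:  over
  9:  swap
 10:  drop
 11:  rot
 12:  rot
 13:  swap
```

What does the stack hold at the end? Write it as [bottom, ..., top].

10     : [10]
drop   : []
-4     : [-4]
-1     : [-4, -1]
negate : [-4, 1]
56     : [-4, 1, 56]
swap   : [-4, 56, 1]
over   : [-4, 56, 1, 56]
swap   : [-4, 56, 56, 1]
drop   : [-4, 56, 56]
rot    : [56, 56, -4]
rot    : [56, -4, 56]
swap   : [56, 56, -4]

[56, 56, -4]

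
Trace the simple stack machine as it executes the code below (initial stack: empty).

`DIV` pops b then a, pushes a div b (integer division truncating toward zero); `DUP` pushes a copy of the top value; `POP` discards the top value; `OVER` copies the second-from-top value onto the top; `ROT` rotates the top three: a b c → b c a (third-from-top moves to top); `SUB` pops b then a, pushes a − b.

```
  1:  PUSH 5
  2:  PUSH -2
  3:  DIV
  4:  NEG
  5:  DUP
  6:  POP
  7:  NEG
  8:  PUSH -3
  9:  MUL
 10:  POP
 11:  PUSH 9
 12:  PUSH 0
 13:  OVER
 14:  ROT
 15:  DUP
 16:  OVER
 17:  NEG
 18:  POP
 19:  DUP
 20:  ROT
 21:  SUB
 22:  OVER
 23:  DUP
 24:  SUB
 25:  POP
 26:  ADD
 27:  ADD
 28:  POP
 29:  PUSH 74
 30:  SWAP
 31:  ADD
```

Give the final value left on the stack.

PUSH 5   [5]
PUSH -2  [5, -2]
DIV      [-2]
NEG      [2]
DUP      [2, 2]
POP      [2]
NEG      [-2]
PUSH -3  [-2, -3]
MUL      [6]
POP      []
PUSH 9   [9]
PUSH 0   [9, 0]
OVER     [9, 0, 9]
ROT      [0, 9, 9]
DUP      [0, 9, 9, 9]
OVER     [0, 9, 9, 9, 9]
NEG      [0, 9, 9, 9, -9]
POP      [0, 9, 9, 9]
DUP      [0, 9, 9, 9, 9]
ROT      [0, 9, 9, 9, 9]
SUB      [0, 9, 9, 0]
OVER     [0, 9, 9, 0, 9]
DUP      [0, 9, 9, 0, 9, 9]
SUB      [0, 9, 9, 0, 0]
POP      [0, 9, 9, 0]
ADD      [0, 9, 9]
ADD      [0, 18]
POP      [0]
PUSH 74  [0, 74]
SWAP     [74, 0]
ADD      [74]

74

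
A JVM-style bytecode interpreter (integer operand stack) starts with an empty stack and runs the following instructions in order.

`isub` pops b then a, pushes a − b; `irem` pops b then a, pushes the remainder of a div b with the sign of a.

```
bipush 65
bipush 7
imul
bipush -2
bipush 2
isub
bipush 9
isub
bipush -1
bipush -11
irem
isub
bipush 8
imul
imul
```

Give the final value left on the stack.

-43680

bipush 65   [65]
bipush 7    [65, 7]
imul        [455]
bipush -2   [455, -2]
bipush 2    [455, -2, 2]
isub        [455, -4]
bipush 9    [455, -4, 9]
isub        [455, -13]
bipush -1   [455, -13, -1]
bipush -11  [455, -13, -1, -11]
irem        [455, -13, -1]
isub        [455, -12]
bipush 8    [455, -12, 8]
imul        [455, -96]
imul        [-43680]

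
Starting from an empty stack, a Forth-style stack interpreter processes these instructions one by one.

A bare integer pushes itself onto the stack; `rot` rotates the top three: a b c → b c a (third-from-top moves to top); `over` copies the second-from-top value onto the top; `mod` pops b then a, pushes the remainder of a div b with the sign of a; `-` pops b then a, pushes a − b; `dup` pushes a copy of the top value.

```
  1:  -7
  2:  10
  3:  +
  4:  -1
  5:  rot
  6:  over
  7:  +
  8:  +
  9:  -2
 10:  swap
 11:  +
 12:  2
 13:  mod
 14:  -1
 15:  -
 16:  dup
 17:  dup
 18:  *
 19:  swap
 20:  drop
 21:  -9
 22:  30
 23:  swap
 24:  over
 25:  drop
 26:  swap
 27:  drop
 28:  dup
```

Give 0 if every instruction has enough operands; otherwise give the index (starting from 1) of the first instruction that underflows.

-7 : -7
10 : -7 10
+  : 3
-1 : 3 -1
rot  — needs 3 operands, stack has 2 → underflow

5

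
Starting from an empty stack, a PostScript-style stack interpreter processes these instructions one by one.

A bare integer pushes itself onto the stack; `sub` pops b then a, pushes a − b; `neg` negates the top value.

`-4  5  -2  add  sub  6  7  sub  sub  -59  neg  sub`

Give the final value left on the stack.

-65

-4   -4
5    -4 5
-2   -4 5 -2
add  -4 3
sub  -7
6    -7 6
7    -7 6 7
sub  -7 -1
sub  -6
-59  -6 -59
neg  -6 59
sub  -65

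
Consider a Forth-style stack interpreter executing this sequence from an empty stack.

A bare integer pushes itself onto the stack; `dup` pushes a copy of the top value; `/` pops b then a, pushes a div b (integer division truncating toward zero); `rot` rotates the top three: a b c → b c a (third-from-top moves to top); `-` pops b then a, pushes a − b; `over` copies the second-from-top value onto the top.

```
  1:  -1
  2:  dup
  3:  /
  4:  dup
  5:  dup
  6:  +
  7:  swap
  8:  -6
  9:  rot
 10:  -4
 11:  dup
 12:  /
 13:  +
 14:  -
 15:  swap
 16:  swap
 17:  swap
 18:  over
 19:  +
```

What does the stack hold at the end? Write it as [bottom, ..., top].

-1   : [-1]
dup  : [-1, -1]
/    : [1]
dup  : [1, 1]
dup  : [1, 1, 1]
+    : [1, 2]
swap : [2, 1]
-6   : [2, 1, -6]
rot  : [1, -6, 2]
-4   : [1, -6, 2, -4]
dup  : [1, -6, 2, -4, -4]
/    : [1, -6, 2, 1]
+    : [1, -6, 3]
-    : [1, -9]
swap : [-9, 1]
swap : [1, -9]
swap : [-9, 1]
over : [-9, 1, -9]
+    : [-9, -8]

[-9, -8]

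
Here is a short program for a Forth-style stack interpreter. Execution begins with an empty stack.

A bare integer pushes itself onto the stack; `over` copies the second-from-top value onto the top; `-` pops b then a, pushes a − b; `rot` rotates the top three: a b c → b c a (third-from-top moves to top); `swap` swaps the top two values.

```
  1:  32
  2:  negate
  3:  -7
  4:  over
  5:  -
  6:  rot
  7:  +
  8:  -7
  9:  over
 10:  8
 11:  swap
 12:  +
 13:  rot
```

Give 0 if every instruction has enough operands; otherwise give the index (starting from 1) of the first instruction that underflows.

32     → [32]
negate → [-32]
-7     → [-32, -7]
over   → [-32, -7, -32]
-      → [-32, 25]
rot  — needs 3 operands, stack has 2 → underflow

6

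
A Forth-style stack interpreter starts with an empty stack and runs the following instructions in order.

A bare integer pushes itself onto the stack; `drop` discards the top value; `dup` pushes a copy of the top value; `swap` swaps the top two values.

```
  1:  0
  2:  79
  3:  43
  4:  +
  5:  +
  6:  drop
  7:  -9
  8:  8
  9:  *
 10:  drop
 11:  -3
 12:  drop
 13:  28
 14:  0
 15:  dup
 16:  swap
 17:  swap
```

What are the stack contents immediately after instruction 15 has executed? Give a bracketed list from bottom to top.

[28, 0, 0]

0    → 0
79   → 0 79
43   → 0 79 43
+    → 0 122
+    → 122
drop → (empty)
-9   → -9
8    → -9 8
*    → -72
drop → (empty)
-3   → -3
drop → (empty)
28   → 28
0    → 28 0
dup  → 28 0 0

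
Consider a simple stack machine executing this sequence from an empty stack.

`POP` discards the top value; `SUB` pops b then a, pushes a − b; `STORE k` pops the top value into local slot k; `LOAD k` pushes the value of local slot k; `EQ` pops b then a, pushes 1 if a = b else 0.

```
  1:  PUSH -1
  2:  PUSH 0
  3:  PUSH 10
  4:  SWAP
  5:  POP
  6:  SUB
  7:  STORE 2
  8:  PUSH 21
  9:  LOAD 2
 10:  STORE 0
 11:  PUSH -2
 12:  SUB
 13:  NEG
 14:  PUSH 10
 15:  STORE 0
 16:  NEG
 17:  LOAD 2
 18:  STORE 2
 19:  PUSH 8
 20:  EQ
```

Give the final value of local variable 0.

PUSH -1 -> -1
PUSH 0  -> -1 0
PUSH 10 -> -1 0 10
SWAP    -> -1 10 0
POP     -> -1 10
SUB     -> -11
STORE 2 -> (empty)
PUSH 21 -> 21
LOAD 2  -> 21 -11
STORE 0 -> 21
PUSH -2 -> 21 -2
SUB     -> 23
NEG     -> -23
PUSH 10 -> -23 10
STORE 0 -> -23
NEG     -> 23
LOAD 2  -> 23 -11
STORE 2 -> 23
PUSH 8  -> 23 8
EQ      -> 0

10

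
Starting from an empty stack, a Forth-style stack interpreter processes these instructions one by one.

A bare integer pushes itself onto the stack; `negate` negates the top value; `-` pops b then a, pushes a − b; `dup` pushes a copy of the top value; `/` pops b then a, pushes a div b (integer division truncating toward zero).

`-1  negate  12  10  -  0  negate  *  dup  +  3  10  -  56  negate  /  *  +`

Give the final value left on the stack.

1

-1     : [-1]
negate : [1]
12     : [1, 12]
10     : [1, 12, 10]
-      : [1, 2]
0      : [1, 2, 0]
negate : [1, 2, 0]
*      : [1, 0]
dup    : [1, 0, 0]
+      : [1, 0]
3      : [1, 0, 3]
10     : [1, 0, 3, 10]
-      : [1, 0, -7]
56     : [1, 0, -7, 56]
negate : [1, 0, -7, -56]
/      : [1, 0, 0]
*      : [1, 0]
+      : [1]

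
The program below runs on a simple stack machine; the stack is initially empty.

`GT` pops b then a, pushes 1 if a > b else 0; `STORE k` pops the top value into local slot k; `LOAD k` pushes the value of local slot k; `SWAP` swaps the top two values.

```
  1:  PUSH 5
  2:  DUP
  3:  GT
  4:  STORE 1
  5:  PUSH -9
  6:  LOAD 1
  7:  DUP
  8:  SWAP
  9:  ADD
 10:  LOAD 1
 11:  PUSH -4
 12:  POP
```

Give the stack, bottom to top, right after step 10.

[-9, 0, 0]

PUSH 5  : [5]
DUP     : [5, 5]
GT      : [0]
STORE 1 : []
PUSH -9 : [-9]
LOAD 1  : [-9, 0]
DUP     : [-9, 0, 0]
SWAP    : [-9, 0, 0]
ADD     : [-9, 0]
LOAD 1  : [-9, 0, 0]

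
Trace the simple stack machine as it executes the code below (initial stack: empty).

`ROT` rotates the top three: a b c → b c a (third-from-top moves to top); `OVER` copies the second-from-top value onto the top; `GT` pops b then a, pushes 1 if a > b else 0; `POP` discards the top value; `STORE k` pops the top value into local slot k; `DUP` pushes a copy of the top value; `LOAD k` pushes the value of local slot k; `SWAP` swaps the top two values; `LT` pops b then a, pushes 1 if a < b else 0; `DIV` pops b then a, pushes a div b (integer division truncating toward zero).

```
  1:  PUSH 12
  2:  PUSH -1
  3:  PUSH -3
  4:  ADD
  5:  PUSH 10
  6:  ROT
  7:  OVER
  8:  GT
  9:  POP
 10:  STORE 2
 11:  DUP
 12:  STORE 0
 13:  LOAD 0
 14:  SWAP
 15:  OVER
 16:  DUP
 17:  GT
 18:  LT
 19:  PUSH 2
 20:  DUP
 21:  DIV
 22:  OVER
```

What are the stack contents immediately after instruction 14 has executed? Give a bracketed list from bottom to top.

PUSH 12 : 12
PUSH -1 : 12 -1
PUSH -3 : 12 -1 -3
ADD     : 12 -4
PUSH 10 : 12 -4 10
ROT     : -4 10 12
OVER    : -4 10 12 10
GT      : -4 10 1
POP     : -4 10
STORE 2 : -4
DUP     : -4 -4
STORE 0 : -4
LOAD 0  : -4 -4
SWAP    : -4 -4

[-4, -4]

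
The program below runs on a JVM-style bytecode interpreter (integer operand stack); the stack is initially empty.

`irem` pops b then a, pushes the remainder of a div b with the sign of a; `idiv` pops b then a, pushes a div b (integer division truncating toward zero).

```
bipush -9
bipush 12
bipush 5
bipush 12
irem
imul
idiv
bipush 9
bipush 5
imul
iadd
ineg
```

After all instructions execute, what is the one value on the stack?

bipush -9 -> -9
bipush 12 -> -9 12
bipush 5  -> -9 12 5
bipush 12 -> -9 12 5 12
irem      -> -9 12 5
imul      -> -9 60
idiv      -> 0
bipush 9  -> 0 9
bipush 5  -> 0 9 5
imul      -> 0 45
iadd      -> 45
ineg      -> -45

-45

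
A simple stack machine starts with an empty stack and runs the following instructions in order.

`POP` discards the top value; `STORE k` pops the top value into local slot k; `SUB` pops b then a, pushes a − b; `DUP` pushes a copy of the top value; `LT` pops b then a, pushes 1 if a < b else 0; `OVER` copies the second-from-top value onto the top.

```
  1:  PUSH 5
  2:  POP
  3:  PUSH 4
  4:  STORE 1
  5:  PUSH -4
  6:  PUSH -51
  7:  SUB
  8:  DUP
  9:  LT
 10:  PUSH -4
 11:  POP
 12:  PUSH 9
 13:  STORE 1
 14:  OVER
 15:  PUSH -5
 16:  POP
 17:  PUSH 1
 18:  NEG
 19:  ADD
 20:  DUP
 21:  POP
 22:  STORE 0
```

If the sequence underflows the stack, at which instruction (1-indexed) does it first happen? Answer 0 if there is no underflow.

PUSH 5    5
POP       (empty)
PUSH 4    4
STORE 1   (empty)
PUSH -4   -4
PUSH -51  -4 -51
SUB       47
DUP       47 47
LT        0
PUSH -4   0 -4
POP       0
PUSH 9    0 9
STORE 1   0
OVER  — needs 2 operands, stack has 1 → underflow

14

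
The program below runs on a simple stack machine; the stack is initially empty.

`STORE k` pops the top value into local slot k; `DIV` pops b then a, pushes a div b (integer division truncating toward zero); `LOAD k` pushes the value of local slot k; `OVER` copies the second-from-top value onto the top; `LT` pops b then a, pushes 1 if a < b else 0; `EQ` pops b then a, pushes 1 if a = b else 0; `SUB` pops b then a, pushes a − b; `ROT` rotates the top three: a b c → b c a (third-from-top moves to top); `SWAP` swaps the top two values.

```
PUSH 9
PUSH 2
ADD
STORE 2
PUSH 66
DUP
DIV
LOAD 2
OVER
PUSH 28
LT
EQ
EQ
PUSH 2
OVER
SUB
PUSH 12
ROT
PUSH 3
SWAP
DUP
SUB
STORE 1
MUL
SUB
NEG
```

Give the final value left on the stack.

PUSH 9   9
PUSH 2   9 2
ADD      11
STORE 2  (empty)
PUSH 66  66
DUP      66 66
DIV      1
LOAD 2   1 11
OVER     1 11 1
PUSH 28  1 11 1 28
LT       1 11 1
EQ       1 0
EQ       0
PUSH 2   0 2
OVER     0 2 0
SUB      0 2
PUSH 12  0 2 12
ROT      2 12 0
PUSH 3   2 12 0 3
SWAP     2 12 3 0
DUP      2 12 3 0 0
SUB      2 12 3 0
STORE 1  2 12 3
MUL      2 36
SUB      -34
NEG      34

34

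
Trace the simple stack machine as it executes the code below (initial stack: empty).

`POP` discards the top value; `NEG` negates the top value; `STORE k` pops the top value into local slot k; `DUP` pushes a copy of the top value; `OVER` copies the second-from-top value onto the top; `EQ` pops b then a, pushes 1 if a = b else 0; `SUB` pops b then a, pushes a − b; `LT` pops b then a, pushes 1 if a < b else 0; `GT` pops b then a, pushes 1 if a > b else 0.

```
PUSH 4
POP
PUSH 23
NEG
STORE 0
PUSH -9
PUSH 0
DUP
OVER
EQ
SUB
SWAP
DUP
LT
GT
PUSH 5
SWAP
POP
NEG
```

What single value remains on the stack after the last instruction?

-5

PUSH 4  -> [4]
POP     -> []
PUSH 23 -> [23]
NEG     -> [-23]
STORE 0 -> []
PUSH -9 -> [-9]
PUSH 0  -> [-9, 0]
DUP     -> [-9, 0, 0]
OVER    -> [-9, 0, 0, 0]
EQ      -> [-9, 0, 1]
SUB     -> [-9, -1]
SWAP    -> [-1, -9]
DUP     -> [-1, -9, -9]
LT      -> [-1, 0]
GT      -> [0]
PUSH 5  -> [0, 5]
SWAP    -> [5, 0]
POP     -> [5]
NEG     -> [-5]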